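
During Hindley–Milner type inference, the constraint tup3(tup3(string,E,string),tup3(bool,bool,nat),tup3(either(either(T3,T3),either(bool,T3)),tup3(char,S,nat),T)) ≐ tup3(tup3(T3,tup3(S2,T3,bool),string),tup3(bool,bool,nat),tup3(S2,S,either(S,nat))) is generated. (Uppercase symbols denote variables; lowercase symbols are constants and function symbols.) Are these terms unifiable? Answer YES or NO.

Decompose tup3/3: tup3(string,E,string) ≐ tup3(T3,tup3(S2,T3,bool),string),  tup3(bool,bool,nat) ≐ tup3(bool,bool,nat),  tup3(either(either(T3,T3),either(bool,T3)),tup3(char,S,nat),T) ≐ tup3(S2,S,either(S,nat)).
Decompose tup3/3: string ≐ T3,  E ≐ tup3(S2,T3,bool),  string ≐ string.
Bind T3 := string; substituting into the 2 remaining equations that mention T3 gives: E ≐ tup3(S2,string,bool),  tup3(either(either(string,string),either(bool,string)),tup3(char,S,nat),T) ≐ tup3(S2,S,either(S,nat)).
Bind E := tup3(S2,string,bool); no other remaining equation mentions E.
Delete trivial equation string ≐ string.
Delete trivial equation tup3(bool,bool,nat) ≐ tup3(bool,bool,nat).
Decompose tup3/3: either(either(string,string),either(bool,string)) ≐ S2,  tup3(char,S,nat) ≐ S,  T ≐ either(S,nat).
Bind S2 := either(either(string,string),either(bool,string)); no other remaining equation mentions S2. Substituting into the earlier binding gives E := tup3(either(either(string,string),either(bool,string)),string,bool).
Occurs check fails: S occurs in tup3(char,S,nat); the equation S ≐ tup3(char,S,nat) has no finite solution.

NO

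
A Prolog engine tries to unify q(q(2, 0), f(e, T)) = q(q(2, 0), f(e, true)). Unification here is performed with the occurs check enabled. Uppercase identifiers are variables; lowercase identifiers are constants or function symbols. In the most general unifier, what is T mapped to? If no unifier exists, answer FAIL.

Decompose q/2: q(2, 0) = q(2, 0),  f(e, T) = f(e, true).
Delete trivial equation q(2, 0) = q(2, 0).
Decompose f/2: e = e,  T = true.
Delete trivial equation e = e.
Bind T := true.
MGU = { T ↦ true }, so T ↦ true.

true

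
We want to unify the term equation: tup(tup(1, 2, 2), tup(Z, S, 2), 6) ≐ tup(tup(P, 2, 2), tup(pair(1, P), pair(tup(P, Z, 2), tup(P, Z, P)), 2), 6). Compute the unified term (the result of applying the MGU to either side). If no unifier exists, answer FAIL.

tup(tup(1, 2, 2), tup(pair(1, 1), pair(tup(1, pair(1, 1), 2), tup(1, pair(1, 1), 1)), 2), 6)

Decompose tup/3: tup(1, 2, 2) ≐ tup(P, 2, 2),  tup(Z, S, 2) ≐ tup(pair(1, P), pair(tup(P, Z, 2), tup(P, Z, P)), 2),  6 ≐ 6.
Decompose tup/3: 1 ≐ P,  2 ≐ 2,  2 ≐ 2.
Bind P := 1; substituting into the one remaining equation that mentions P gives: tup(Z, S, 2) ≐ tup(pair(1, 1), pair(tup(1, Z, 2), tup(1, Z, 1)), 2).
Delete trivial equation 2 ≐ 2.
Delete trivial equation 2 ≐ 2.
Decompose tup/3: Z ≐ pair(1, 1),  S ≐ pair(tup(1, Z, 2), tup(1, Z, 1)),  2 ≐ 2.
Bind Z := pair(1, 1); substituting into the one remaining equation that mentions Z gives: S ≐ pair(tup(1, pair(1, 1), 2), tup(1, pair(1, 1), 1)).
Bind S := pair(tup(1, pair(1, 1), 2), tup(1, pair(1, 1), 1)); no other remaining equation mentions S.
Delete trivial equation 2 ≐ 2.
Delete trivial equation 6 ≐ 6.
Applying the MGU to either side gives tup(tup(1, 2, 2), tup(pair(1, 1), pair(tup(1, pair(1, 1), 2), tup(1, pair(1, 1), 1)), 2), 6).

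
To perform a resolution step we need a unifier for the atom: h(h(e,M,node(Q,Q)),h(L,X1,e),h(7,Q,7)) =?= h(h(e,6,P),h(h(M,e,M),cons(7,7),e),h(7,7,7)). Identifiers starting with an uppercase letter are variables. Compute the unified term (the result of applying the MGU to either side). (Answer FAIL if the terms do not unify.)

Decompose h/3: h(e,M,node(Q,Q)) =?= h(e,6,P),  h(L,X1,e) =?= h(h(M,e,M),cons(7,7),e),  h(7,Q,7) =?= h(7,7,7).
Decompose h/3: e =?= e,  M =?= 6,  node(Q,Q) =?= P.
Delete trivial equation e =?= e.
Bind M := 6; substituting into the one remaining equation that mentions M gives: h(L,X1,e) =?= h(h(6,e,6),cons(7,7),e).
Bind P := node(Q,Q); no other remaining equation mentions P.
Decompose h/3: L =?= h(6,e,6),  X1 =?= cons(7,7),  e =?= e.
Bind L := h(6,e,6); no other remaining equation mentions L.
Bind X1 := cons(7,7); no other remaining equation mentions X1.
Delete trivial equation e =?= e.
Decompose h/3: 7 =?= 7,  Q =?= 7,  7 =?= 7.
Delete trivial equation 7 =?= 7.
Bind Q := 7; no other remaining equation mentions Q. Substituting into the earlier binding gives P := node(7,7).
Delete trivial equation 7 =?= 7.
Applying the MGU to either side gives h(h(e,6,node(7,7)),h(h(6,e,6),cons(7,7),e),h(7,7,7)).

h(h(e,6,node(7,7)),h(h(6,e,6),cons(7,7),e),h(7,7,7))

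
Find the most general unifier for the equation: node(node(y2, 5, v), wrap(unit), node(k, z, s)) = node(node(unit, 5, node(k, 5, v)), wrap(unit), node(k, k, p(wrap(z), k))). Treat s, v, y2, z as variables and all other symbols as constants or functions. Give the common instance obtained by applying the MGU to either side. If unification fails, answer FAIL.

Decompose node/3: node(y2, 5, v) = node(unit, 5, node(k, 5, v)),  wrap(unit) = wrap(unit),  node(k, z, s) = node(k, k, p(wrap(z), k)).
Decompose node/3: y2 = unit,  5 = 5,  v = node(k, 5, v).
Bind y2 := unit; no other remaining equation mentions y2.
Delete trivial equation 5 = 5.
Occurs check fails: v occurs in node(k, 5, v); the equation v = node(k, 5, v) has no finite solution.

FAIL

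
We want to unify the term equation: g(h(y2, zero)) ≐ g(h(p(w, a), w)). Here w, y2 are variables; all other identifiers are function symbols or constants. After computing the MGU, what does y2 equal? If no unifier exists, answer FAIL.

p(zero, a)

Decompose g/1: h(y2, zero) ≐ h(p(w, a), w).
Decompose h/2: y2 ≐ p(w, a),  zero ≐ w.
Bind y2 := p(w, a); no other remaining equation mentions y2.
Bind w := zero. Substituting into the earlier binding gives y2 := p(zero, a).
MGU = { y2 ↦ p(zero, a), w ↦ zero }, so y2 ↦ p(zero, a).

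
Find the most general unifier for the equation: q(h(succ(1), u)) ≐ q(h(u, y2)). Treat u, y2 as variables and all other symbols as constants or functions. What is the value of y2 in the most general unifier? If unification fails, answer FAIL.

succ(1)

Decompose q/1: h(succ(1), u) ≐ h(u, y2).
Decompose h/2: succ(1) ≐ u,  u ≐ y2.
Bind u := succ(1); substituting into the remaining equation gives: succ(1) ≐ y2.
Bind y2 := succ(1).
MGU = { u ↦ succ(1), y2 ↦ succ(1) }, so y2 ↦ succ(1).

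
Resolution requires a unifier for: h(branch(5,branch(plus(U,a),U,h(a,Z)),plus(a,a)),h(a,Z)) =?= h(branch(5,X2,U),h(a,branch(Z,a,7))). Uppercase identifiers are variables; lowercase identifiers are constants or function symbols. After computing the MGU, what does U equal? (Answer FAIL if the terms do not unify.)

Decompose h/2: branch(5,branch(plus(U,a),U,h(a,Z)),plus(a,a)) =?= branch(5,X2,U),  h(a,Z) =?= h(a,branch(Z,a,7)).
Decompose branch/3: 5 =?= 5,  branch(plus(U,a),U,h(a,Z)) =?= X2,  plus(a,a) =?= U.
Delete trivial equation 5 =?= 5.
Bind X2 := branch(plus(U,a),U,h(a,Z)); no other remaining equation mentions X2.
Bind U := plus(a,a); no other remaining equation mentions U. Substituting into the earlier binding gives X2 := branch(plus(plus(a,a),a),plus(a,a),h(a,Z)).
Decompose h/2: a =?= a,  Z =?= branch(Z,a,7).
Delete trivial equation a =?= a.
Occurs check fails: Z occurs in branch(Z,a,7); the equation Z =?= branch(Z,a,7) has no finite solution.

FAIL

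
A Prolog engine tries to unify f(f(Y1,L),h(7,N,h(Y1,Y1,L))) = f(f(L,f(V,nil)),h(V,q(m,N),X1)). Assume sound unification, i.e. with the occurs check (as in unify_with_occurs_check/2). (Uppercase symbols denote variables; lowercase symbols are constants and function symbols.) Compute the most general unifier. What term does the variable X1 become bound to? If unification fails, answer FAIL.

Decompose f/2: f(Y1,L) = f(L,f(V,nil)),  h(7,N,h(Y1,Y1,L)) = h(V,q(m,N),X1).
Decompose f/2: Y1 = L,  L = f(V,nil).
Bind Y1 := L; substituting into the one remaining equation that mentions Y1 gives: h(7,N,h(L,L,L)) = h(V,q(m,N),X1).
Bind L := f(V,nil); substituting into the remaining equation gives: h(7,N,h(f(V,nil),f(V,nil),f(V,nil))) = h(V,q(m,N),X1). Substituting into the earlier binding gives Y1 := f(V,nil).
Decompose h/3: 7 = V,  N = q(m,N),  h(f(V,nil),f(V,nil),f(V,nil)) = X1.
Bind V := 7; substituting into the one remaining equation that mentions V gives: h(f(7,nil),f(7,nil),f(7,nil)) = X1. Substituting into the earlier bindings gives Y1 := f(7,nil), L := f(7,nil).
Occurs check fails: N occurs in q(m,N); the equation N = q(m,N) has no finite solution.

FAIL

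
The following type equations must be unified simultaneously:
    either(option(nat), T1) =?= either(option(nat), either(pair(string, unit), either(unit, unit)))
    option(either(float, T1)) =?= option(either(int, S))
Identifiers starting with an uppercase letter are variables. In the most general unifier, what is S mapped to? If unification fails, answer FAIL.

Decompose either/2: option(nat) =?= option(nat),  T1 =?= either(pair(string, unit), either(unit, unit)).
Delete trivial equation option(nat) =?= option(nat).
Bind T1 := either(pair(string, unit), either(unit, unit)); substituting into the remaining equation gives: option(either(float, either(pair(string, unit), either(unit, unit)))) =?= option(either(int, S)).
Decompose option/1: either(float, either(pair(string, unit), either(unit, unit))) =?= either(int, S).
Decompose either/2: float =?= int,  either(pair(string, unit), either(unit, unit)) =?= S.
Clash: constants float and int differ; no unifier exists.

FAIL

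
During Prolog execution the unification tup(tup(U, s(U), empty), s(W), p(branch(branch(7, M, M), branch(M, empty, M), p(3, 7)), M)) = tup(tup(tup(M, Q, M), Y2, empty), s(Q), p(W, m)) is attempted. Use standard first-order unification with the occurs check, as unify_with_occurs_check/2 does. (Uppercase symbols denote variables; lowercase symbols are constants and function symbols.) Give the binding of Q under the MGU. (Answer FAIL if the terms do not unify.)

branch(branch(7, m, m), branch(m, empty, m), p(3, 7))

Decompose tup/3: tup(U, s(U), empty) = tup(tup(M, Q, M), Y2, empty),  s(W) = s(Q),  p(branch(branch(7, M, M), branch(M, empty, M), p(3, 7)), M) = p(W, m).
Decompose tup/3: U = tup(M, Q, M),  s(U) = Y2,  empty = empty.
Bind U := tup(M, Q, M); substituting into the one remaining equation that mentions U gives: s(tup(M, Q, M)) = Y2.
Bind Y2 := s(tup(M, Q, M)); no other remaining equation mentions Y2.
Delete trivial equation empty = empty.
Decompose s/1: W = Q.
Bind W := Q; substituting into the remaining equation gives: p(branch(branch(7, M, M), branch(M, empty, M), p(3, 7)), M) = p(Q, m).
Decompose p/2: branch(branch(7, M, M), branch(M, empty, M), p(3, 7)) = Q,  M = m.
Bind Q := branch(branch(7, M, M), branch(M, empty, M), p(3, 7)); no other remaining equation mentions Q. Substituting into the earlier bindings gives U := tup(M, branch(branch(7, M, M), branch(M, empty, M), p(3, 7)), M), Y2 := s(tup(M, branch(branch(7, M, M), branch(M, empty, M), p(3, 7)), M)), W := branch(branch(7, M, M), branch(M, empty, M), p(3, 7)).
Bind M := m. Substituting into the earlier bindings gives U := tup(m, branch(branch(7, m, m), branch(m, empty, m), p(3, 7)), m), Y2 := s(tup(m, branch(branch(7, m, m), branch(m, empty, m), p(3, 7)), m)), W := branch(branch(7, m, m), branch(m, empty, m), p(3, 7)), Q := branch(branch(7, m, m), branch(m, empty, m), p(3, 7)).
MGU = { U = tup(m, branch(branch(7, m, m), branch(m, empty, m), p(3, 7)), m), Y2 = s(tup(m, branch(branch(7, m, m), branch(m, empty, m), p(3, 7)), m)), W = branch(branch(7, m, m), branch(m, empty, m), p(3, 7)), Q = branch(branch(7, m, m), branch(m, empty, m), p(3, 7)), M = m }, so Q = branch(branch(7, m, m), branch(m, empty, m), p(3, 7)).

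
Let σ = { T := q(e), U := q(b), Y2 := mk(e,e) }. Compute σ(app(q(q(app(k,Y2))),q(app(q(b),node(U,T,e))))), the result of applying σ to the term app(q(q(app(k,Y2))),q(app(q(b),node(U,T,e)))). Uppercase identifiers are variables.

Replace each occurrence of T with q(e).
Replace each occurrence of U with q(b).
Replace each occurrence of Y2 with mk(e,e).
Result: app(q(q(app(k,mk(e,e)))),q(app(q(b),node(q(b),q(e),e)))).

app(q(q(app(k,mk(e,e)))),q(app(q(b),node(q(b),q(e),e))))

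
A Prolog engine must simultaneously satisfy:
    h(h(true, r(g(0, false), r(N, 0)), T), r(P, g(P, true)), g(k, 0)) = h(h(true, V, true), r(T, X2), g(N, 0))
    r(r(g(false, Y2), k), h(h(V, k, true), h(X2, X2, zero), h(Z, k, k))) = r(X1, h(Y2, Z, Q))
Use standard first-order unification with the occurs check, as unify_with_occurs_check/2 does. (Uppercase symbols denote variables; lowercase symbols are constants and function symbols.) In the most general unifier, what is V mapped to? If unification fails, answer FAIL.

r(g(0, false), r(k, 0))

Decompose h/3: h(true, r(g(0, false), r(N, 0)), T) = h(true, V, true),  r(P, g(P, true)) = r(T, X2),  g(k, 0) = g(N, 0).
Decompose h/3: true = true,  r(g(0, false), r(N, 0)) = V,  T = true.
Delete trivial equation true = true.
Bind V := r(g(0, false), r(N, 0)); substituting into the one remaining equation that mentions V gives: r(r(g(false, Y2), k), h(h(r(g(0, false), r(N, 0)), k, true), h(X2, X2, zero), h(Z, k, k))) = r(X1, h(Y2, Z, Q)).
Bind T := true; substituting into the one remaining equation that mentions T gives: r(P, g(P, true)) = r(true, X2).
Decompose r/2: P = true,  g(P, true) = X2.
Bind P := true; substituting into the one remaining equation that mentions P gives: g(true, true) = X2.
Bind X2 := g(true, true); substituting into the one remaining equation that mentions X2 gives: r(r(g(false, Y2), k), h(h(r(g(0, false), r(N, 0)), k, true), h(g(true, true), g(true, true), zero), h(Z, k, k))) = r(X1, h(Y2, Z, Q)).
Decompose g/2: k = N,  0 = 0.
Bind N := k; substituting into the one remaining equation that mentions N gives: r(r(g(false, Y2), k), h(h(r(g(0, false), r(k, 0)), k, true), h(g(true, true), g(true, true), zero), h(Z, k, k))) = r(X1, h(Y2, Z, Q)). Substituting into the earlier binding gives V := r(g(0, false), r(k, 0)).
Delete trivial equation 0 = 0.
Decompose r/2: r(g(false, Y2), k) = X1,  h(h(r(g(0, false), r(k, 0)), k, true), h(g(true, true), g(true, true), zero), h(Z, k, k)) = h(Y2, Z, Q).
Bind X1 := r(g(false, Y2), k); no other remaining equation mentions X1.
Decompose h/3: h(r(g(0, false), r(k, 0)), k, true) = Y2,  h(g(true, true), g(true, true), zero) = Z,  h(Z, k, k) = Q.
Bind Y2 := h(r(g(0, false), r(k, 0)), k, true); no other remaining equation mentions Y2. Substituting into the earlier binding gives X1 := r(g(false, h(r(g(0, false), r(k, 0)), k, true)), k).
Bind Z := h(g(true, true), g(true, true), zero); substituting into the remaining equation gives: h(h(g(true, true), g(true, true), zero), k, k) = Q.
Bind Q := h(h(g(true, true), g(true, true), zero), k, k).
MGU = { V -> r(g(0, false), r(k, 0)), T -> true, P -> true, X2 -> g(true, true), N -> k, X1 -> r(g(false, h(r(g(0, false), r(k, 0)), k, true)), k), Y2 -> h(r(g(0, false), r(k, 0)), k, true), Z -> h(g(true, true), g(true, true), zero), Q -> h(h(g(true, true), g(true, true), zero), k, k) }, so V -> r(g(0, false), r(k, 0)).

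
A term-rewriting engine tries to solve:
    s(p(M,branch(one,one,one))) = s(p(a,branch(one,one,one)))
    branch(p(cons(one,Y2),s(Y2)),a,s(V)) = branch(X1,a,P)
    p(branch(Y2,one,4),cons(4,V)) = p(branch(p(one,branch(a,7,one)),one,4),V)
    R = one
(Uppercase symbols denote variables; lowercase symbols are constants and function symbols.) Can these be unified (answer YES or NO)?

Decompose s/1: p(M,branch(one,one,one)) = p(a,branch(one,one,one)).
Decompose p/2: M = a,  branch(one,one,one) = branch(one,one,one).
Bind M := a; no other remaining equation mentions M.
Delete trivial equation branch(one,one,one) = branch(one,one,one).
Decompose branch/3: p(cons(one,Y2),s(Y2)) = X1,  a = a,  s(V) = P.
Bind X1 := p(cons(one,Y2),s(Y2)); no other remaining equation mentions X1.
Delete trivial equation a = a.
Bind P := s(V); no other remaining equation mentions P.
Decompose p/2: branch(Y2,one,4) = branch(p(one,branch(a,7,one)),one,4),  cons(4,V) = V.
Decompose branch/3: Y2 = p(one,branch(a,7,one)),  one = one,  4 = 4.
Bind Y2 := p(one,branch(a,7,one)); no other remaining equation mentions Y2. Substituting into the earlier binding gives X1 := p(cons(one,p(one,branch(a,7,one))),s(p(one,branch(a,7,one)))).
Delete trivial equation one = one.
Delete trivial equation 4 = 4.
Occurs check fails: V occurs in cons(4,V); the equation V = cons(4,V) has no finite solution.

NO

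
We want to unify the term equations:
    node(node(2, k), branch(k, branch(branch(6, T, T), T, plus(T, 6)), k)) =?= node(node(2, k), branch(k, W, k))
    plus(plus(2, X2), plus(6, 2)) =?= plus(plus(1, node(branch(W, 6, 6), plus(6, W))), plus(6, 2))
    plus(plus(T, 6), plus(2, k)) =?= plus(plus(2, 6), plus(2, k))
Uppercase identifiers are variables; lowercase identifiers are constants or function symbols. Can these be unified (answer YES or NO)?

Decompose node/2: node(2, k) =?= node(2, k),  branch(k, branch(branch(6, T, T), T, plus(T, 6)), k) =?= branch(k, W, k).
Delete trivial equation node(2, k) =?= node(2, k).
Decompose branch/3: k =?= k,  branch(branch(6, T, T), T, plus(T, 6)) =?= W,  k =?= k.
Delete trivial equation k =?= k.
Bind W := branch(branch(6, T, T), T, plus(T, 6)); substituting into the one remaining equation that mentions W gives: plus(plus(2, X2), plus(6, 2)) =?= plus(plus(1, node(branch(branch(branch(6, T, T), T, plus(T, 6)), 6, 6), plus(6, branch(branch(6, T, T), T, plus(T, 6))))), plus(6, 2)).
Delete trivial equation k =?= k.
Decompose plus/2: plus(2, X2) =?= plus(1, node(branch(branch(branch(6, T, T), T, plus(T, 6)), 6, 6), plus(6, branch(branch(6, T, T), T, plus(T, 6))))),  plus(6, 2) =?= plus(6, 2).
Decompose plus/2: 2 =?= 1,  X2 =?= node(branch(branch(branch(6, T, T), T, plus(T, 6)), 6, 6), plus(6, branch(branch(6, T, T), T, plus(T, 6)))).
Clash: constants 2 and 1 differ; no unifier exists.

NO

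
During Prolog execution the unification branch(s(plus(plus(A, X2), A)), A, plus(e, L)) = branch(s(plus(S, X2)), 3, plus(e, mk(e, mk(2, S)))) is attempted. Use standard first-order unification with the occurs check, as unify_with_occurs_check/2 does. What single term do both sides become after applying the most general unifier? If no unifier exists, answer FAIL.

Decompose branch/3: s(plus(plus(A, X2), A)) = s(plus(S, X2)),  A = 3,  plus(e, L) = plus(e, mk(e, mk(2, S))).
Decompose s/1: plus(plus(A, X2), A) = plus(S, X2).
Decompose plus/2: plus(A, X2) = S,  A = X2.
Bind S := plus(A, X2); substituting into the one remaining equation that mentions S gives: plus(e, L) = plus(e, mk(e, mk(2, plus(A, X2)))).
Bind A := X2; substituting into the remaining equations gives: X2 = 3,  plus(e, L) = plus(e, mk(e, mk(2, plus(X2, X2)))). Substituting into the earlier binding gives S := plus(X2, X2).
Bind X2 := 3; substituting into the remaining equation gives: plus(e, L) = plus(e, mk(e, mk(2, plus(3, 3)))). Substituting into the earlier bindings gives S := plus(3, 3), A := 3.
Decompose plus/2: e = e,  L = mk(e, mk(2, plus(3, 3))).
Delete trivial equation e = e.
Bind L := mk(e, mk(2, plus(3, 3))).
Applying the MGU to either side gives branch(s(plus(plus(3, 3), 3)), 3, plus(e, mk(e, mk(2, plus(3, 3))))).

branch(s(plus(plus(3, 3), 3)), 3, plus(e, mk(e, mk(2, plus(3, 3)))))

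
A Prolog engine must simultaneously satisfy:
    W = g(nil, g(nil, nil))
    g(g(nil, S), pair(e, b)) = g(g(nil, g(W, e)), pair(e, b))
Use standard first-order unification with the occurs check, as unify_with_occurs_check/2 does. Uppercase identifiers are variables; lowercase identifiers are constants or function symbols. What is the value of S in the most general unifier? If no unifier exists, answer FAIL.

Bind W := g(nil, g(nil, nil)); substituting into the remaining equation gives: g(g(nil, S), pair(e, b)) = g(g(nil, g(g(nil, g(nil, nil)), e)), pair(e, b)).
Decompose g/2: g(nil, S) = g(nil, g(g(nil, g(nil, nil)), e)),  pair(e, b) = pair(e, b).
Decompose g/2: nil = nil,  S = g(g(nil, g(nil, nil)), e).
Delete trivial equation nil = nil.
Bind S := g(g(nil, g(nil, nil)), e); no other remaining equation mentions S.
Delete trivial equation pair(e, b) = pair(e, b).
MGU = { W -> g(nil, g(nil, nil)), S -> g(g(nil, g(nil, nil)), e) }, so S -> g(g(nil, g(nil, nil)), e).

g(g(nil, g(nil, nil)), e)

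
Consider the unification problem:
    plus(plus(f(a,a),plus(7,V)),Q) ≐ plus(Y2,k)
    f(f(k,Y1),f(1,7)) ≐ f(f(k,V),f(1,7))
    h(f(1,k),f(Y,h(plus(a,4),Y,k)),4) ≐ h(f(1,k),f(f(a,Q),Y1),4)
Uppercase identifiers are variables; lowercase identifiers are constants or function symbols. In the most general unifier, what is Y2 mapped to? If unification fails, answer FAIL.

plus(f(a,a),plus(7,h(plus(a,4),f(a,k),k)))

Decompose plus/2: plus(f(a,a),plus(7,V)) ≐ Y2,  Q ≐ k.
Bind Y2 := plus(f(a,a),plus(7,V)); no other remaining equation mentions Y2.
Bind Q := k; substituting into the one remaining equation that mentions Q gives: h(f(1,k),f(Y,h(plus(a,4),Y,k)),4) ≐ h(f(1,k),f(f(a,k),Y1),4).
Decompose f/2: f(k,Y1) ≐ f(k,V),  f(1,7) ≐ f(1,7).
Decompose f/2: k ≐ k,  Y1 ≐ V.
Delete trivial equation k ≐ k.
Bind Y1 := V; substituting into the one remaining equation that mentions Y1 gives: h(f(1,k),f(Y,h(plus(a,4),Y,k)),4) ≐ h(f(1,k),f(f(a,k),V),4).
Delete trivial equation f(1,7) ≐ f(1,7).
Decompose h/3: f(1,k) ≐ f(1,k),  f(Y,h(plus(a,4),Y,k)) ≐ f(f(a,k),V),  4 ≐ 4.
Delete trivial equation f(1,k) ≐ f(1,k).
Decompose f/2: Y ≐ f(a,k),  h(plus(a,4),Y,k) ≐ V.
Bind Y := f(a,k); substituting into the one remaining equation that mentions Y gives: h(plus(a,4),f(a,k),k) ≐ V.
Bind V := h(plus(a,4),f(a,k),k); no other remaining equation mentions V. Substituting into the earlier bindings gives Y2 := plus(f(a,a),plus(7,h(plus(a,4),f(a,k),k))), Y1 := h(plus(a,4),f(a,k),k).
Delete trivial equation 4 ≐ 4.
MGU = { Y2 := plus(f(a,a),plus(7,h(plus(a,4),f(a,k),k))), Q := k, Y1 := h(plus(a,4),f(a,k),k), Y := f(a,k), V := h(plus(a,4),f(a,k),k) }, so Y2 := plus(f(a,a),plus(7,h(plus(a,4),f(a,k),k))).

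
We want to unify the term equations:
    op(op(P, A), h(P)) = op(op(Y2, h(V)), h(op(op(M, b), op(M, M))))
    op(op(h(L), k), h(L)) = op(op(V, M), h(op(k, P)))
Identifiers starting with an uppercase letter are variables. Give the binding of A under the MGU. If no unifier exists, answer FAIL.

Decompose op/2: op(P, A) = op(Y2, h(V)),  h(P) = h(op(op(M, b), op(M, M))).
Decompose op/2: P = Y2,  A = h(V).
Bind P := Y2; substituting into the 2 remaining equations that mention P gives: h(Y2) = h(op(op(M, b), op(M, M))),  op(op(h(L), k), h(L)) = op(op(V, M), h(op(k, Y2))).
Bind A := h(V); no other remaining equation mentions A.
Decompose h/1: Y2 = op(op(M, b), op(M, M)).
Bind Y2 := op(op(M, b), op(M, M)); substituting into the remaining equation gives: op(op(h(L), k), h(L)) = op(op(V, M), h(op(k, op(op(M, b), op(M, M))))). Substituting into the earlier binding gives P := op(op(M, b), op(M, M)).
Decompose op/2: op(h(L), k) = op(V, M),  h(L) = h(op(k, op(op(M, b), op(M, M)))).
Decompose op/2: h(L) = V,  k = M.
Bind V := h(L); no other remaining equation mentions V. Substituting into the earlier binding gives A := h(h(L)).
Bind M := k; substituting into the remaining equation gives: h(L) = h(op(k, op(op(k, b), op(k, k)))). Substituting into the earlier bindings gives P := op(op(k, b), op(k, k)), Y2 := op(op(k, b), op(k, k)).
Decompose h/1: L = op(k, op(op(k, b), op(k, k))).
Bind L := op(k, op(op(k, b), op(k, k))). Substituting into the earlier bindings gives A := h(h(op(k, op(op(k, b), op(k, k))))), V := h(op(k, op(op(k, b), op(k, k)))).
MGU = { P ↦ op(op(k, b), op(k, k)), A ↦ h(h(op(k, op(op(k, b), op(k, k))))), Y2 ↦ op(op(k, b), op(k, k)), V ↦ h(op(k, op(op(k, b), op(k, k)))), M ↦ k, L ↦ op(k, op(op(k, b), op(k, k))) }, so A ↦ h(h(op(k, op(op(k, b), op(k, k))))).

h(h(op(k, op(op(k, b), op(k, k)))))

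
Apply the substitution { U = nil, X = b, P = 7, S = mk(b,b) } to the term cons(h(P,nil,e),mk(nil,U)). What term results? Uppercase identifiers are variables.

Replace each occurrence of U with nil.
Replace each occurrence of P with 7.
Result: cons(h(7,nil,e),mk(nil,nil)).

cons(h(7,nil,e),mk(nil,nil))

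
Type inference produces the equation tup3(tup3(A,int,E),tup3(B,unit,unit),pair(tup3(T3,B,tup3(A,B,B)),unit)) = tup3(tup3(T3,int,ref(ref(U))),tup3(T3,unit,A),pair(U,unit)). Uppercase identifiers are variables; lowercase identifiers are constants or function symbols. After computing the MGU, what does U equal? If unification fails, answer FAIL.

tup3(unit,unit,tup3(unit,unit,unit))

Decompose tup3/3: tup3(A,int,E) = tup3(T3,int,ref(ref(U))),  tup3(B,unit,unit) = tup3(T3,unit,A),  pair(tup3(T3,B,tup3(A,B,B)),unit) = pair(U,unit).
Decompose tup3/3: A = T3,  int = int,  E = ref(ref(U)).
Bind A := T3; substituting into the 2 remaining equations that mention A gives: tup3(B,unit,unit) = tup3(T3,unit,T3),  pair(tup3(T3,B,tup3(T3,B,B)),unit) = pair(U,unit).
Delete trivial equation int = int.
Bind E := ref(ref(U)); no other remaining equation mentions E.
Decompose tup3/3: B = T3,  unit = unit,  unit = T3.
Bind B := T3; substituting into the one remaining equation that mentions B gives: pair(tup3(T3,T3,tup3(T3,T3,T3)),unit) = pair(U,unit).
Delete trivial equation unit = unit.
Bind T3 := unit; substituting into the remaining equation gives: pair(tup3(unit,unit,tup3(unit,unit,unit)),unit) = pair(U,unit). Substituting into the earlier bindings gives A := unit, B := unit.
Decompose pair/2: tup3(unit,unit,tup3(unit,unit,unit)) = U,  unit = unit.
Bind U := tup3(unit,unit,tup3(unit,unit,unit)); no other remaining equation mentions U. Substituting into the earlier binding gives E := ref(ref(tup3(unit,unit,tup3(unit,unit,unit)))).
Delete trivial equation unit = unit.
MGU = { A -> unit, E -> ref(ref(tup3(unit,unit,tup3(unit,unit,unit)))), B -> unit, T3 -> unit, U -> tup3(unit,unit,tup3(unit,unit,unit)) }, so U -> tup3(unit,unit,tup3(unit,unit,unit)).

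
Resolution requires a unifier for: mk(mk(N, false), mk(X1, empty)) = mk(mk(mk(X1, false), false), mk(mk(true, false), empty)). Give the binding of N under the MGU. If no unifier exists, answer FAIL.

mk(mk(true, false), false)

Decompose mk/2: mk(N, false) = mk(mk(X1, false), false),  mk(X1, empty) = mk(mk(true, false), empty).
Decompose mk/2: N = mk(X1, false),  false = false.
Bind N := mk(X1, false); no other remaining equation mentions N.
Delete trivial equation false = false.
Decompose mk/2: X1 = mk(true, false),  empty = empty.
Bind X1 := mk(true, false); no other remaining equation mentions X1. Substituting into the earlier binding gives N := mk(mk(true, false), false).
Delete trivial equation empty = empty.
MGU = { N -> mk(mk(true, false), false), X1 -> mk(true, false) }, so N -> mk(mk(true, false), false).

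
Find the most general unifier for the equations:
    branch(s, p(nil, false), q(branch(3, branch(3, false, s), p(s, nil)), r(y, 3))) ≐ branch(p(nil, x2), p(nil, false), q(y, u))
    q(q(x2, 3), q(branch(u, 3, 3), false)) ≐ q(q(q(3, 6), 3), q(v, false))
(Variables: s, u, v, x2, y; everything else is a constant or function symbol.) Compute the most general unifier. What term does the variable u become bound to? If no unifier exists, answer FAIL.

r(branch(3, branch(3, false, p(nil, q(3, 6))), p(p(nil, q(3, 6)), nil)), 3)

Decompose branch/3: s ≐ p(nil, x2),  p(nil, false) ≐ p(nil, false),  q(branch(3, branch(3, false, s), p(s, nil)), r(y, 3)) ≐ q(y, u).
Bind s := p(nil, x2); substituting into the one remaining equation that mentions s gives: q(branch(3, branch(3, false, p(nil, x2)), p(p(nil, x2), nil)), r(y, 3)) ≐ q(y, u).
Delete trivial equation p(nil, false) ≐ p(nil, false).
Decompose q/2: branch(3, branch(3, false, p(nil, x2)), p(p(nil, x2), nil)) ≐ y,  r(y, 3) ≐ u.
Bind y := branch(3, branch(3, false, p(nil, x2)), p(p(nil, x2), nil)); substituting into the one remaining equation that mentions y gives: r(branch(3, branch(3, false, p(nil, x2)), p(p(nil, x2), nil)), 3) ≐ u.
Bind u := r(branch(3, branch(3, false, p(nil, x2)), p(p(nil, x2), nil)), 3); substituting into the remaining equation gives: q(q(x2, 3), q(branch(r(branch(3, branch(3, false, p(nil, x2)), p(p(nil, x2), nil)), 3), 3, 3), false)) ≐ q(q(q(3, 6), 3), q(v, false)).
Decompose q/2: q(x2, 3) ≐ q(q(3, 6), 3),  q(branch(r(branch(3, branch(3, false, p(nil, x2)), p(p(nil, x2), nil)), 3), 3, 3), false) ≐ q(v, false).
Decompose q/2: x2 ≐ q(3, 6),  3 ≐ 3.
Bind x2 := q(3, 6); substituting into the one remaining equation that mentions x2 gives: q(branch(r(branch(3, branch(3, false, p(nil, q(3, 6))), p(p(nil, q(3, 6)), nil)), 3), 3, 3), false) ≐ q(v, false). Substituting into the earlier bindings gives s := p(nil, q(3, 6)), y := branch(3, branch(3, false, p(nil, q(3, 6))), p(p(nil, q(3, 6)), nil)), u := r(branch(3, branch(3, false, p(nil, q(3, 6))), p(p(nil, q(3, 6)), nil)), 3).
Delete trivial equation 3 ≐ 3.
Decompose q/2: branch(r(branch(3, branch(3, false, p(nil, q(3, 6))), p(p(nil, q(3, 6)), nil)), 3), 3, 3) ≐ v,  false ≐ false.
Bind v := branch(r(branch(3, branch(3, false, p(nil, q(3, 6))), p(p(nil, q(3, 6)), nil)), 3), 3, 3); no other remaining equation mentions v.
Delete trivial equation false ≐ false.
MGU = { s -> p(nil, q(3, 6)), y -> branch(3, branch(3, false, p(nil, q(3, 6))), p(p(nil, q(3, 6)), nil)), u -> r(branch(3, branch(3, false, p(nil, q(3, 6))), p(p(nil, q(3, 6)), nil)), 3), x2 -> q(3, 6), v -> branch(r(branch(3, branch(3, false, p(nil, q(3, 6))), p(p(nil, q(3, 6)), nil)), 3), 3, 3) }, so u -> r(branch(3, branch(3, false, p(nil, q(3, 6))), p(p(nil, q(3, 6)), nil)), 3).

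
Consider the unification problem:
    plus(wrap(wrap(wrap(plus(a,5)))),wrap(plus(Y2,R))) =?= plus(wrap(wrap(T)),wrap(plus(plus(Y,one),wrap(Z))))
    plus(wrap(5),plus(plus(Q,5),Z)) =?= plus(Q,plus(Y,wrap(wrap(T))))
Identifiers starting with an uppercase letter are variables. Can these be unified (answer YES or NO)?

Decompose plus/2: wrap(wrap(wrap(plus(a,5)))) =?= wrap(wrap(T)),  wrap(plus(Y2,R)) =?= wrap(plus(plus(Y,one),wrap(Z))).
Decompose wrap/1: wrap(wrap(plus(a,5))) =?= wrap(T).
Decompose wrap/1: wrap(plus(a,5)) =?= T.
Bind T := wrap(plus(a,5)); substituting into the one remaining equation that mentions T gives: plus(wrap(5),plus(plus(Q,5),Z)) =?= plus(Q,plus(Y,wrap(wrap(wrap(plus(a,5)))))).
Decompose wrap/1: plus(Y2,R) =?= plus(plus(Y,one),wrap(Z)).
Decompose plus/2: Y2 =?= plus(Y,one),  R =?= wrap(Z).
Bind Y2 := plus(Y,one); no other remaining equation mentions Y2.
Bind R := wrap(Z); no other remaining equation mentions R.
Decompose plus/2: wrap(5) =?= Q,  plus(plus(Q,5),Z) =?= plus(Y,wrap(wrap(wrap(plus(a,5))))).
Bind Q := wrap(5); substituting into the remaining equation gives: plus(plus(wrap(5),5),Z) =?= plus(Y,wrap(wrap(wrap(plus(a,5))))).
Decompose plus/2: plus(wrap(5),5) =?= Y,  Z =?= wrap(wrap(wrap(plus(a,5)))).
Bind Y := plus(wrap(5),5); no other remaining equation mentions Y. Substituting into the earlier binding gives Y2 := plus(plus(wrap(5),5),one).
Bind Z := wrap(wrap(wrap(plus(a,5)))). Substituting into the earlier binding gives R := wrap(wrap(wrap(wrap(plus(a,5))))).
No equations remain and no clash or occurs-check failure arose, so a unifier exists.

YES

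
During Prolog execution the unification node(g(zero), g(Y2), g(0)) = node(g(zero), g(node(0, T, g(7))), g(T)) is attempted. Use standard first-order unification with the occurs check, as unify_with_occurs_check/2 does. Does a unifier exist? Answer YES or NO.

YES

Decompose node/3: g(zero) = g(zero),  g(Y2) = g(node(0, T, g(7))),  g(0) = g(T).
Delete trivial equation g(zero) = g(zero).
Decompose g/1: Y2 = node(0, T, g(7)).
Bind Y2 := node(0, T, g(7)); no other remaining equation mentions Y2.
Decompose g/1: 0 = T.
Bind T := 0. Substituting into the earlier binding gives Y2 := node(0, 0, g(7)).
No equations remain and no clash or occurs-check failure arose, so a unifier exists.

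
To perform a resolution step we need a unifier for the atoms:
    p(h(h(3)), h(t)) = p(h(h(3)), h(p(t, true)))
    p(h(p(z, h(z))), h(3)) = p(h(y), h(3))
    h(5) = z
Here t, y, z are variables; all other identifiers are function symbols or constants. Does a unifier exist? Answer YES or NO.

Decompose p/2: h(h(3)) = h(h(3)),  h(t) = h(p(t, true)).
Delete trivial equation h(h(3)) = h(h(3)).
Decompose h/1: t = p(t, true).
Occurs check fails: t occurs in p(t, true); the equation t = p(t, true) has no finite solution.

NO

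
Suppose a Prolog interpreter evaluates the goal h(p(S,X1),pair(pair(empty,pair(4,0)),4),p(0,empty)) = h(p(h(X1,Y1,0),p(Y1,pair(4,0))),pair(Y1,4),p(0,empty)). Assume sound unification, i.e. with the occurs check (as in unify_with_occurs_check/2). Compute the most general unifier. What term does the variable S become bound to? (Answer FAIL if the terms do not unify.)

Decompose h/3: p(S,X1) = p(h(X1,Y1,0),p(Y1,pair(4,0))),  pair(pair(empty,pair(4,0)),4) = pair(Y1,4),  p(0,empty) = p(0,empty).
Decompose p/2: S = h(X1,Y1,0),  X1 = p(Y1,pair(4,0)).
Bind S := h(X1,Y1,0); no other remaining equation mentions S.
Bind X1 := p(Y1,pair(4,0)); no other remaining equation mentions X1. Substituting into the earlier binding gives S := h(p(Y1,pair(4,0)),Y1,0).
Decompose pair/2: pair(empty,pair(4,0)) = Y1,  4 = 4.
Bind Y1 := pair(empty,pair(4,0)); no other remaining equation mentions Y1. Substituting into the earlier bindings gives S := h(p(pair(empty,pair(4,0)),pair(4,0)),pair(empty,pair(4,0)),0), X1 := p(pair(empty,pair(4,0)),pair(4,0)).
Delete trivial equation 4 = 4.
Delete trivial equation p(0,empty) = p(0,empty).
MGU = { S ↦ h(p(pair(empty,pair(4,0)),pair(4,0)),pair(empty,pair(4,0)),0), X1 ↦ p(pair(empty,pair(4,0)),pair(4,0)), Y1 ↦ pair(empty,pair(4,0)) }, so S ↦ h(p(pair(empty,pair(4,0)),pair(4,0)),pair(empty,pair(4,0)),0).

h(p(pair(empty,pair(4,0)),pair(4,0)),pair(empty,pair(4,0)),0)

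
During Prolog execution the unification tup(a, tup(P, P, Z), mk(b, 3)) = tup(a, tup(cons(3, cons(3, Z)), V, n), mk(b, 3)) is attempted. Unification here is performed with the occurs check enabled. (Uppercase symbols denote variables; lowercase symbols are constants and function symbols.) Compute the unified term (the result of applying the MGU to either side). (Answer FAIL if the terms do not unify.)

tup(a, tup(cons(3, cons(3, n)), cons(3, cons(3, n)), n), mk(b, 3))

Decompose tup/3: a = a,  tup(P, P, Z) = tup(cons(3, cons(3, Z)), V, n),  mk(b, 3) = mk(b, 3).
Delete trivial equation a = a.
Decompose tup/3: P = cons(3, cons(3, Z)),  P = V,  Z = n.
Bind P := cons(3, cons(3, Z)); substituting into the one remaining equation that mentions P gives: cons(3, cons(3, Z)) = V.
Bind V := cons(3, cons(3, Z)); no other remaining equation mentions V.
Bind Z := n; no other remaining equation mentions Z. Substituting into the earlier bindings gives P := cons(3, cons(3, n)), V := cons(3, cons(3, n)).
Delete trivial equation mk(b, 3) = mk(b, 3).
Applying the MGU to either side gives tup(a, tup(cons(3, cons(3, n)), cons(3, cons(3, n)), n), mk(b, 3)).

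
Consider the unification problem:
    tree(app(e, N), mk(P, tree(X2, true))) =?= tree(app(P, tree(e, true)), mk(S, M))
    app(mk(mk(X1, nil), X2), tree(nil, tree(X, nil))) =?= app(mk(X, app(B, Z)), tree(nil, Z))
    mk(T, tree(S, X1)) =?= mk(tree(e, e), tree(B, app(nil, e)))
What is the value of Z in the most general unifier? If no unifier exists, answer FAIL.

Decompose tree/2: app(e, N) =?= app(P, tree(e, true)),  mk(P, tree(X2, true)) =?= mk(S, M).
Decompose app/2: e =?= P,  N =?= tree(e, true).
Bind P := e; substituting into the one remaining equation that mentions P gives: mk(e, tree(X2, true)) =?= mk(S, M).
Bind N := tree(e, true); no other remaining equation mentions N.
Decompose mk/2: e =?= S,  tree(X2, true) =?= M.
Bind S := e; substituting into the one remaining equation that mentions S gives: mk(T, tree(e, X1)) =?= mk(tree(e, e), tree(B, app(nil, e))).
Bind M := tree(X2, true); no other remaining equation mentions M.
Decompose app/2: mk(mk(X1, nil), X2) =?= mk(X, app(B, Z)),  tree(nil, tree(X, nil)) =?= tree(nil, Z).
Decompose mk/2: mk(X1, nil) =?= X,  X2 =?= app(B, Z).
Bind X := mk(X1, nil); substituting into the one remaining equation that mentions X gives: tree(nil, tree(mk(X1, nil), nil)) =?= tree(nil, Z).
Bind X2 := app(B, Z); no other remaining equation mentions X2. Substituting into the earlier binding gives M := tree(app(B, Z), true).
Decompose tree/2: nil =?= nil,  tree(mk(X1, nil), nil) =?= Z.
Delete trivial equation nil =?= nil.
Bind Z := tree(mk(X1, nil), nil); no other remaining equation mentions Z. Substituting into the earlier bindings gives M := tree(app(B, tree(mk(X1, nil), nil)), true), X2 := app(B, tree(mk(X1, nil), nil)).
Decompose mk/2: T =?= tree(e, e),  tree(e, X1) =?= tree(B, app(nil, e)).
Bind T := tree(e, e); no other remaining equation mentions T.
Decompose tree/2: e =?= B,  X1 =?= app(nil, e).
Bind B := e; no other remaining equation mentions B. Substituting into the earlier bindings gives M := tree(app(e, tree(mk(X1, nil), nil)), true), X2 := app(e, tree(mk(X1, nil), nil)).
Bind X1 := app(nil, e). Substituting into the earlier bindings gives M := tree(app(e, tree(mk(app(nil, e), nil), nil)), true), X := mk(app(nil, e), nil), X2 := app(e, tree(mk(app(nil, e), nil), nil)), Z := tree(mk(app(nil, e), nil), nil).
MGU = { P ↦ e, N ↦ tree(e, true), S ↦ e, M ↦ tree(app(e, tree(mk(app(nil, e), nil), nil)), true), X ↦ mk(app(nil, e), nil), X2 ↦ app(e, tree(mk(app(nil, e), nil), nil)), Z ↦ tree(mk(app(nil, e), nil), nil), T ↦ tree(e, e), B ↦ e, X1 ↦ app(nil, e) }, so Z ↦ tree(mk(app(nil, e), nil), nil).

tree(mk(app(nil, e), nil), nil)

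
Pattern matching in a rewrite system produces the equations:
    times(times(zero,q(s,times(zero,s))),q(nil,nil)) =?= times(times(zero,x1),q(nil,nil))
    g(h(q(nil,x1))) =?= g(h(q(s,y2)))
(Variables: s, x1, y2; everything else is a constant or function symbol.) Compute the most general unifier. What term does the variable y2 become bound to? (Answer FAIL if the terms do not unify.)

q(nil,times(zero,nil))

Decompose times/2: times(zero,q(s,times(zero,s))) =?= times(zero,x1),  q(nil,nil) =?= q(nil,nil).
Decompose times/2: zero =?= zero,  q(s,times(zero,s)) =?= x1.
Delete trivial equation zero =?= zero.
Bind x1 := q(s,times(zero,s)); substituting into the one remaining equation that mentions x1 gives: g(h(q(nil,q(s,times(zero,s))))) =?= g(h(q(s,y2))).
Delete trivial equation q(nil,nil) =?= q(nil,nil).
Decompose g/1: h(q(nil,q(s,times(zero,s)))) =?= h(q(s,y2)).
Decompose h/1: q(nil,q(s,times(zero,s))) =?= q(s,y2).
Decompose q/2: nil =?= s,  q(s,times(zero,s)) =?= y2.
Bind s := nil; substituting into the remaining equation gives: q(nil,times(zero,nil)) =?= y2. Substituting into the earlier binding gives x1 := q(nil,times(zero,nil)).
Bind y2 := q(nil,times(zero,nil)).
MGU = { x1 ↦ q(nil,times(zero,nil)), s ↦ nil, y2 ↦ q(nil,times(zero,nil)) }, so y2 ↦ q(nil,times(zero,nil)).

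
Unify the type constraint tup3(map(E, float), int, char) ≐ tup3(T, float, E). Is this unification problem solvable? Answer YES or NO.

NO

Decompose tup3/3: map(E, float) ≐ T,  int ≐ float,  char ≐ E.
Bind T := map(E, float); no other remaining equation mentions T.
Clash: constants int and float differ; no unifier exists.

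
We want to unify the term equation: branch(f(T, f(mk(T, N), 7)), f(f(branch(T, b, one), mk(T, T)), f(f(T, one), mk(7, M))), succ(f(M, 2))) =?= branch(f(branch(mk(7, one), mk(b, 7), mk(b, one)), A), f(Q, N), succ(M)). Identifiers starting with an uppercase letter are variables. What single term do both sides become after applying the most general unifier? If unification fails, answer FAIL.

FAIL

Decompose branch/3: f(T, f(mk(T, N), 7)) =?= f(branch(mk(7, one), mk(b, 7), mk(b, one)), A),  f(f(branch(T, b, one), mk(T, T)), f(f(T, one), mk(7, M))) =?= f(Q, N),  succ(f(M, 2)) =?= succ(M).
Decompose f/2: T =?= branch(mk(7, one), mk(b, 7), mk(b, one)),  f(mk(T, N), 7) =?= A.
Bind T := branch(mk(7, one), mk(b, 7), mk(b, one)); substituting into the 2 remaining equations that mention T gives: f(mk(branch(mk(7, one), mk(b, 7), mk(b, one)), N), 7) =?= A,  f(f(branch(branch(mk(7, one), mk(b, 7), mk(b, one)), b, one), mk(branch(mk(7, one), mk(b, 7), mk(b, one)), branch(mk(7, one), mk(b, 7), mk(b, one)))), f(f(branch(mk(7, one), mk(b, 7), mk(b, one)), one), mk(7, M))) =?= f(Q, N).
Bind A := f(mk(branch(mk(7, one), mk(b, 7), mk(b, one)), N), 7); no other remaining equation mentions A.
Decompose f/2: f(branch(branch(mk(7, one), mk(b, 7), mk(b, one)), b, one), mk(branch(mk(7, one), mk(b, 7), mk(b, one)), branch(mk(7, one), mk(b, 7), mk(b, one)))) =?= Q,  f(f(branch(mk(7, one), mk(b, 7), mk(b, one)), one), mk(7, M)) =?= N.
Bind Q := f(branch(branch(mk(7, one), mk(b, 7), mk(b, one)), b, one), mk(branch(mk(7, one), mk(b, 7), mk(b, one)), branch(mk(7, one), mk(b, 7), mk(b, one)))); no other remaining equation mentions Q.
Bind N := f(f(branch(mk(7, one), mk(b, 7), mk(b, one)), one), mk(7, M)); no other remaining equation mentions N. Substituting into the earlier binding gives A := f(mk(branch(mk(7, one), mk(b, 7), mk(b, one)), f(f(branch(mk(7, one), mk(b, 7), mk(b, one)), one), mk(7, M))), 7).
Decompose succ/1: f(M, 2) =?= M.
Occurs check fails: M occurs in f(M, 2); the equation M =?= f(M, 2) has no finite solution.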